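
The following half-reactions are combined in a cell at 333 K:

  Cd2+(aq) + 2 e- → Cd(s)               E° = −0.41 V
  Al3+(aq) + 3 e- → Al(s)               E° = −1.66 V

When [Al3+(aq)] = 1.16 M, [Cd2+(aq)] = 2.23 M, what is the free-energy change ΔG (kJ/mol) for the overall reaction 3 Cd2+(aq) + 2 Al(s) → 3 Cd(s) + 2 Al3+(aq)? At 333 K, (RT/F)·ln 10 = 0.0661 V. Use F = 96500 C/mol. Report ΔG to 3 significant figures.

With Cd²⁺/Cd reduced at the cathode, E°cell = −0.41 − (−1.66) = +1.25 V and n = 6.
Here Q = [Al3+(aq)]^2 / [Cd2+(aq)]^3 = 0.121 (log Q = −0.916), giving E = +1.25 − (0.0661/6)·(−0.916) = +1.2601 V.
Then ΔG = −nFE = −6 × 96500 × +1.2601 J/mol = −730 kJ/mol.

−730 kJ/mol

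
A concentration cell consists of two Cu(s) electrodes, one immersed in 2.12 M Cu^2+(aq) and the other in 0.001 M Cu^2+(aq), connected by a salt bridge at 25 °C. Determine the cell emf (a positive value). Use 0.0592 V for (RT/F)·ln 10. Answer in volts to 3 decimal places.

0.098 V

For a concentration cell E°cell = 0, since both electrodes use the same couple.
The compartment with the higher Cu^2+(aq) concentration (2.12 M) acts as the cathode; ions are reduced there and produced at the dilute (0.001 M) anode.
With n = 2, Ecell = −(0.0592/2)·log([dilute]/[conc]) = −(0.0592/2)·log(0.001/2.12) = +0.098 V.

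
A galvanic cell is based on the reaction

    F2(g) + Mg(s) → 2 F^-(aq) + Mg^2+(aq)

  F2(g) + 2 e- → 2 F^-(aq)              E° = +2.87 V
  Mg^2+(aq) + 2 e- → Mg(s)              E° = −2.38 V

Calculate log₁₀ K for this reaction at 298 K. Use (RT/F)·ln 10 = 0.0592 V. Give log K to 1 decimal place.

The F₂/F⁻ couple is reduced (cathode); E°cell = +2.87 − (−2.38) = +5.25 V with n = 2.
At equilibrium E = 0, so log K = nE°cell / 0.0592 = (2)(+5.25) / 0.0592 = 177.4.

log K = 177.4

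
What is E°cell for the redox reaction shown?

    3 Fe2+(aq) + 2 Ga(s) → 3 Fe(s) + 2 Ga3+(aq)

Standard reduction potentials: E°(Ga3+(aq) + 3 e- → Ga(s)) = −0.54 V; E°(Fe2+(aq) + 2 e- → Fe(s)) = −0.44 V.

Fe2+(aq) gains electrons, so the Fe²⁺/Fe couple is the cathode; the Ga³⁺/Ga couple is the anode.
E°cell = E°(cathode) − E°(anode) = −0.44 − (−0.54) = +0.10 V.
The positive value indicates the reaction is spontaneous as written.

+0.10 V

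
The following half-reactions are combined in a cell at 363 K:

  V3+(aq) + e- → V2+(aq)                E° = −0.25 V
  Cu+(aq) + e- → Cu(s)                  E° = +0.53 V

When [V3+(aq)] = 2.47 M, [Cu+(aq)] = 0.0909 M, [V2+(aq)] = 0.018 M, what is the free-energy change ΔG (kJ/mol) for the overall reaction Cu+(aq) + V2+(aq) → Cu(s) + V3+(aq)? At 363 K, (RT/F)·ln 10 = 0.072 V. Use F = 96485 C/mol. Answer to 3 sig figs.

The standard cell potential is +0.53 − (−0.25) = +0.78 V, with n = 1 electron in the balanced equation.
Q = [V3+(aq)] / ([Cu+(aq)]·[V2+(aq)]) = 1.51×10^3, so log Q = 3.179 and E = +0.78 − (0.072/1)(3.179) = +0.5511 V.
Then ΔG = −nFE = −1 × 96485 × +0.5511 J/mol = −53.2 kJ/mol.

−53.2 kJ/mol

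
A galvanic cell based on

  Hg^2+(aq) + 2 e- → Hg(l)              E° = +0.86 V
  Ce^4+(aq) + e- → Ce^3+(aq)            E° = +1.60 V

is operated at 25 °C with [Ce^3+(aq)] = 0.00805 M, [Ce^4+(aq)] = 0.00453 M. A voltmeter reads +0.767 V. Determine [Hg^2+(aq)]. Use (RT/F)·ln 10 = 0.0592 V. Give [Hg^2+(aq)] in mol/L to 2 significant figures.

0.039 M

The Ce⁴⁺/Ce³⁺ couple has the larger reduction potential, so it is the cathode: E°cell = +1.60 − (+0.86) = +0.74 V and n = 2.
Rearranging E = E° − (0.0592/n)·log Q gives log Q = 2(+0.74 − (+0.767))/0.0592 = −0.912.
Balancing electrons gives 2 Ce^4+(aq) + Hg(l) → 2 Ce^3+(aq) + Hg^2+(aq); thus Q = ([Ce^3+(aq)]^2·[Hg^2+(aq)]) / [Ce^4+(aq)]^2.
Substituting the known concentrations and solving, log [Hg^2+(aq)] = −1.411 and [Hg^2+(aq)] = 0.039 M.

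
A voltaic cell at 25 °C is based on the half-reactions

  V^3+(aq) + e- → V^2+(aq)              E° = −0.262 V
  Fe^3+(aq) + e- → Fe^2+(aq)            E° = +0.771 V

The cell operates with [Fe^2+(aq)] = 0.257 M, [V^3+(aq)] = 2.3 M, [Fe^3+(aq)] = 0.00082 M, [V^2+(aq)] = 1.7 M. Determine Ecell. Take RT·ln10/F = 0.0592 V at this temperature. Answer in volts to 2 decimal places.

The Fe³⁺/Fe²⁺ couple has the more positive E°, so it is the cathode; V³⁺/V²⁺ is the anode.
The standard potential is +0.771 − (−0.262) = +1.033 V and the balanced reaction transfers n = 1 electron.
The balanced reaction is Fe^3+(aq) + V^2+(aq) → Fe^2+(aq) + V^3+(aq), so Q = ([Fe^2+(aq)]·[V^3+(aq)]) / ([Fe^3+(aq)]·[V^2+(aq)]) = 424 and log Q = 2.627.
Applying E = E° − (RT ln10/nF)·log Q gives +1.033 − (0.0592/1)(2.627) = +0.88 V.

+0.88 V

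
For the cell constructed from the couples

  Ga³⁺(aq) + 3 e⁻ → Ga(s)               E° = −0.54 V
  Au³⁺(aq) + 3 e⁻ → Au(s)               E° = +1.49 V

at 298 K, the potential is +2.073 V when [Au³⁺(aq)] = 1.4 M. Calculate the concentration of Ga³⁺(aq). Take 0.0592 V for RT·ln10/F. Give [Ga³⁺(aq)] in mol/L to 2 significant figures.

0.0093 M

The Au³⁺/Au couple has the larger reduction potential, so it is the cathode: E°cell = +1.49 − (−0.54) = +2.03 V and n = 3.
Since E = E° − (0.0592/n)·log Q, log Q = n(E° − E)/0.0592 = −2.179.
The balanced reaction is Au³⁺(aq) + Ga(s) → Au(s) + Ga³⁺(aq), so Q = [Ga³⁺(aq)] / [Au³⁺(aq)].
Substituting the known concentrations and solving, log [Ga³⁺(aq)] = −2.033 and [Ga³⁺(aq)] = 0.0093 M.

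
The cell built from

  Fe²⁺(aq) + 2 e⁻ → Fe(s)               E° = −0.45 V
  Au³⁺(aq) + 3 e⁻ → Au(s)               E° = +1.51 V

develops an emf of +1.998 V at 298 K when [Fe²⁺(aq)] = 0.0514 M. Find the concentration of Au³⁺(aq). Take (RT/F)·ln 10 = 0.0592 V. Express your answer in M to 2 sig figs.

Au³⁺/Au is the cathode (higher E°); E°cell = +1.51 − (−0.45) = +1.96 V with n = 6.
From the Nernst equation, log Q = n(E° − E)/0.0592 = 6·(+1.96 − (+1.998))/0.0592 = −3.851.
Balancing electrons gives 2 Au³⁺(aq) + 3 Fe(s) → 2 Au(s) + 3 Fe²⁺(aq); thus Q = [Fe²⁺(aq)]^3 / [Au³⁺(aq)]^2.
Isolating [Au³⁺(aq)] in Q = 10^{−3.851} yields log [Au³⁺(aq)] = −0.008, i.e. 0.98 M.

0.98 M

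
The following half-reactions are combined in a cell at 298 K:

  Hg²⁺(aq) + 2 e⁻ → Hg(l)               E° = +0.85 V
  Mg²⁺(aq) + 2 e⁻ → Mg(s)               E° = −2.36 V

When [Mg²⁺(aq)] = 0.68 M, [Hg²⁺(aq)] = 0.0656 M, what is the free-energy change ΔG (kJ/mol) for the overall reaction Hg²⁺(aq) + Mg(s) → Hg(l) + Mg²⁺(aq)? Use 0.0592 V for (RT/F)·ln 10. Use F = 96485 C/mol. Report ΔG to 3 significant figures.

−614 kJ/mol

With Hg²⁺/Hg reduced at the cathode, E°cell = +0.85 − (−2.36) = +3.21 V and n = 2.
Q = [Mg²⁺(aq)] / [Hg²⁺(aq)] = 10.4, so log Q = 1.016 and E = +3.21 − (0.0592/2)(1.016) = +3.1799 V.
Then ΔG = −nFE = −2 × 96485 × +3.1799 J/mol = −614 kJ/mol.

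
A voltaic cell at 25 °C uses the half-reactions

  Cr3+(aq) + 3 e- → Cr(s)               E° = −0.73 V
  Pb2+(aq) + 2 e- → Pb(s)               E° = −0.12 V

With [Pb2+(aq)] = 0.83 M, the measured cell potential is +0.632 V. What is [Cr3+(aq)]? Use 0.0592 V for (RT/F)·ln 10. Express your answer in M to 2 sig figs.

Pb²⁺/Pb is the cathode (higher E°); E°cell = −0.12 − (−0.73) = +0.61 V with n = 6.
Rearranging E = E° − (0.0592/n)·log Q gives log Q = 6(+0.61 − (+0.632))/0.0592 = −2.230.
The balanced reaction is 3 Pb2+(aq) + 2 Cr(s) → 3 Pb(s) + 2 Cr3+(aq), so Q = [Cr3+(aq)]^2 / [Pb2+(aq)]^3.
Substituting the known concentrations and solving, log [Cr3+(aq)] = −1.236 and [Cr3+(aq)] = 0.058 M.

0.058 M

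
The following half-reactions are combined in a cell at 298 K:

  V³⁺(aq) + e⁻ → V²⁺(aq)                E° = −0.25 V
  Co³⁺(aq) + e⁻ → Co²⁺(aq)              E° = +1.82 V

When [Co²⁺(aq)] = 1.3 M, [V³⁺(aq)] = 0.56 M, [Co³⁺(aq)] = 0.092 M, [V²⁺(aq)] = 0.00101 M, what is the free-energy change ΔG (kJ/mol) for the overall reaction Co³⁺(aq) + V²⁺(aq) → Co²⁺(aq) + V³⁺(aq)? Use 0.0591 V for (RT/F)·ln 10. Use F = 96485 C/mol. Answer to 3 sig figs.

−178 kJ/mol

The standard cell potential is +1.82 − (−0.25) = +2.07 V, with n = 1 electron in the balanced equation.
Here Q = ([Co²⁺(aq)]·[V³⁺(aq)]) / ([Co³⁺(aq)]·[V²⁺(aq)]) = 7.83×10^3 (log Q = 3.894), giving E = +2.07 − (0.0591/1)·(3.894) = +1.8399 V.
ΔG = −nFE = −(1)(96485)(+1.8399) J/mol = −178 kJ/mol.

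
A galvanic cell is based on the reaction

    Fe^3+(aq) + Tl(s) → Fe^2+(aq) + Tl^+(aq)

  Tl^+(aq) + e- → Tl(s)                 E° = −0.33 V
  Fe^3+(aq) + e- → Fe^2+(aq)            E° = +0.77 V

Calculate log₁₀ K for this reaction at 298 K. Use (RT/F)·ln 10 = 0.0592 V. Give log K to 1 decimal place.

The Fe³⁺/Fe²⁺ couple is reduced (cathode); E°cell = +0.77 − (−0.33) = +1.10 V with n = 1.
At equilibrium E = 0, so log K = nE°cell / 0.0592 = (1)(+1.10) / 0.0592 = 18.6.

log K = 18.6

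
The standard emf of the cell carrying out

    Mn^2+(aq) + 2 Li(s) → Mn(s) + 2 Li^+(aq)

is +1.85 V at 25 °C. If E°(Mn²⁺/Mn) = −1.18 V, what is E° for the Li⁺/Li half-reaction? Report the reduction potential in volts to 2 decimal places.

−3.03 V

In the reaction as written the Mn²⁺/Mn couple is reduced (cathode) and Li⁺/Li is oxidized (anode), so E°cell = E°(Mn²⁺/Mn) − E°(Li⁺/Li).
E°(Li⁺/Li) = E°(cathode) − E°cell = −1.18 − (+1.85) = −3.03 V.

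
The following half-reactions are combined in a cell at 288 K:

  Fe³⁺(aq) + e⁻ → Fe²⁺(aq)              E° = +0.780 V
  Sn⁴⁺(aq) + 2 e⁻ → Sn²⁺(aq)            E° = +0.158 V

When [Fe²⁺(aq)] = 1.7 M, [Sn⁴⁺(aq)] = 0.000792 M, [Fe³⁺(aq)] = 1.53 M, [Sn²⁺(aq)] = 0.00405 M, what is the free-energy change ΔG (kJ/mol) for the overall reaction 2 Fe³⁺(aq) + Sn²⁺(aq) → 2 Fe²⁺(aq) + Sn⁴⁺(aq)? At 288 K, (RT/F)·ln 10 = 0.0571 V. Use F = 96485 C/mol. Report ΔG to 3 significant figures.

With Fe³⁺/Fe²⁺ reduced at the cathode, E°cell = +0.780 − (+0.158) = +0.622 V and n = 2.
The reaction quotient is ([Fe²⁺(aq)]^2·[Sn⁴⁺(aq)]) / ([Fe³⁺(aq)]^2·[Sn²⁺(aq)]) = 0.241; by Nernst, E = +0.622 − (0.0571/2)(−0.617) = +0.6396 V.
Then ΔG = −nFE = −2 × 96485 × +0.6396 J/mol = −123 kJ/mol.

−123 kJ/mol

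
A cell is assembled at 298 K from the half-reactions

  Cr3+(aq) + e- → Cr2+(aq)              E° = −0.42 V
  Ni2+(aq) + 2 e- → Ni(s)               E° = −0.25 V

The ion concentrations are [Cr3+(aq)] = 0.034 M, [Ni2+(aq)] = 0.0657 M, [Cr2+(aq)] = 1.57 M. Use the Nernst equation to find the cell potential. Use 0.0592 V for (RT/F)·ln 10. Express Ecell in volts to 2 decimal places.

The Ni²⁺/Ni couple has the more positive E°, so it is the cathode; Cr³⁺/Cr²⁺ is the anode.
E°cell = −0.25 − (−0.42) = +0.17 V, with n = 2 electrons transferred.
The balanced reaction is Ni2+(aq) + 2 Cr2+(aq) → Ni(s) + 2 Cr3+(aq), so Q = [Cr3+(aq)]^2 / ([Ni2+(aq)]·[Cr2+(aq)]^2) = 0.00714 and log Q = −2.146.
By the Nernst equation, E = +0.17 − (0.0592/2)·(−2.146) = +0.23 V.

+0.23 V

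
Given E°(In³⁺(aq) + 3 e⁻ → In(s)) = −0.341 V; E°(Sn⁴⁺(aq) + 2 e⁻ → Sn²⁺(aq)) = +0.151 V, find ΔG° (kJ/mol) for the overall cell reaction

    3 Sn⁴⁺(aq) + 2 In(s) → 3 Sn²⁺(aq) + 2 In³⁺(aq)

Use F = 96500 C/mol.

In the reaction as written Sn⁴⁺(aq) is reduced, so the Sn⁴⁺/Sn²⁺ couple is the cathode and In³⁺/In is the anode.
E°cell = +0.151 − (−0.341) = +0.492 V; balancing electrons gives n = 6.
ΔG° = −nFE°cell = −(6)(96500)(+0.492) J/mol = −285 kJ/mol.

−285 kJ/mol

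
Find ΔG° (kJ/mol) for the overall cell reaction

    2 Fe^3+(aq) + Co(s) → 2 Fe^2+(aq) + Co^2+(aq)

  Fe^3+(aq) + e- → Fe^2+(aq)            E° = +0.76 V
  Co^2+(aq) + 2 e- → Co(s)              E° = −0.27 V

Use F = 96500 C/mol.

−199 kJ/mol

In the reaction as written Fe^3+(aq) is reduced, so the Fe³⁺/Fe²⁺ couple is the cathode and Co²⁺/Co is the anode.
E°cell = +0.76 − (−0.27) = +1.03 V; balancing electrons gives n = 2.
ΔG° = −nFE°cell = −(2)(96500)(+1.03) J/mol = −199 kJ/mol.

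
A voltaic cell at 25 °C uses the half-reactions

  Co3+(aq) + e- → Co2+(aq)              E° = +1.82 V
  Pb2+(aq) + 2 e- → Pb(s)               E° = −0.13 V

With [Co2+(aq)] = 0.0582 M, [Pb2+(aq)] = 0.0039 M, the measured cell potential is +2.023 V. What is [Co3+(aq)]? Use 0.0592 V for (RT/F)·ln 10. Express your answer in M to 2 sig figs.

With Co³⁺/Co²⁺ at the cathode and Pb²⁺/Pb at the anode, E°cell = +1.82 − (−0.13) = +1.95 V (n = 2).
From the Nernst equation, log Q = n(E° − E)/0.0592 = 2·(+1.95 − (+2.023))/0.0592 = −2.466.
The balanced reaction is 2 Co3+(aq) + Pb(s) → 2 Co2+(aq) + Pb2+(aq), so Q = ([Co2+(aq)]^2·[Pb2+(aq)]) / [Co3+(aq)]^2.
Isolating [Co3+(aq)] in Q = 10^{−2.466} yields log [Co3+(aq)] = −1.207, i.e. 0.062 M.

0.062 M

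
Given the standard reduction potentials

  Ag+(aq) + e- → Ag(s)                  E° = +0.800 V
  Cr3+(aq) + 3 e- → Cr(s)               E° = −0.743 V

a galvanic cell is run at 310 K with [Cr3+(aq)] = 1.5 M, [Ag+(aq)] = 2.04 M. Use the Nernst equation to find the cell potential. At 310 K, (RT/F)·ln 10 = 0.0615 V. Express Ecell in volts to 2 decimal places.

+1.56 V

Since E°(Ag⁺/Ag) > E°(Cr³⁺/Cr), Ag⁺/Ag serves as the cathode.
E°cell = +0.800 − (−0.743) = +1.543 V, with n = 3 electrons transferred.
Balancing gives 3 Ag+(aq) + Cr(s) → 3 Ag(s) + Cr3+(aq); hence Q = [Cr3+(aq)] / [Ag+(aq)]^3 = 0.177 (log Q = −0.753).
Applying E = E° − (RT ln10/nF)·log Q gives +1.543 − (0.0615/3)(−0.753) = +1.56 V.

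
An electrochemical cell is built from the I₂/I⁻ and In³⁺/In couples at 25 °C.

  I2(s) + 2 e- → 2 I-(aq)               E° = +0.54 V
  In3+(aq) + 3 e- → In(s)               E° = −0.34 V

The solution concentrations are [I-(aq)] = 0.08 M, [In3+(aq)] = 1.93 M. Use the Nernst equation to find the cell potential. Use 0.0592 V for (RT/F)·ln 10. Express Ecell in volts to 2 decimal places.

The I₂/I⁻ couple has the more positive E°, so it is the cathode; In³⁺/In is the anode.
E°cell = +0.54 − (−0.34) = +0.88 V, with n = 6 electrons transferred.
Balancing gives 3 I2(s) + 2 In(s) → 6 I-(aq) + 2 In3+(aq); hence Q = [I-(aq)]^6·[In3+(aq)]^2 = 9.76×10^−7 (log Q = −6.010).
E = E° − (0.0592/n)·log Q = +0.88 − (0.0592/6)(−6.010) = +0.94 V.

+0.94 V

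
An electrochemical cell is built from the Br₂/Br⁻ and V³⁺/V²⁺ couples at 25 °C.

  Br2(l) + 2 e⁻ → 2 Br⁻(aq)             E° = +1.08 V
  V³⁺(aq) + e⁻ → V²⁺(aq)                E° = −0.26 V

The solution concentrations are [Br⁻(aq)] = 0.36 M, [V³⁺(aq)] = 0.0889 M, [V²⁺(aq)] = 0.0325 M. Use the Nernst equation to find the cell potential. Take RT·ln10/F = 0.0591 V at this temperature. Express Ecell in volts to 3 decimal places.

The Br₂/Br⁻ couple has the more positive E°, so it is the cathode; V³⁺/V²⁺ is the anode.
The standard potential is +1.08 − (−0.26) = +1.34 V and the balanced reaction transfers n = 2 electrons.
The balanced reaction is Br2(l) + 2 V²⁺(aq) → 2 Br⁻(aq) + 2 V³⁺(aq), so Q = ([Br⁻(aq)]^2·[V³⁺(aq)]^2) / [V²⁺(aq)]^2 = 0.97 and log Q = −0.013.
E = E° − (0.0591/n)·log Q = +1.34 − (0.0591/2)(−0.013) = +1.340 V.

+1.340 V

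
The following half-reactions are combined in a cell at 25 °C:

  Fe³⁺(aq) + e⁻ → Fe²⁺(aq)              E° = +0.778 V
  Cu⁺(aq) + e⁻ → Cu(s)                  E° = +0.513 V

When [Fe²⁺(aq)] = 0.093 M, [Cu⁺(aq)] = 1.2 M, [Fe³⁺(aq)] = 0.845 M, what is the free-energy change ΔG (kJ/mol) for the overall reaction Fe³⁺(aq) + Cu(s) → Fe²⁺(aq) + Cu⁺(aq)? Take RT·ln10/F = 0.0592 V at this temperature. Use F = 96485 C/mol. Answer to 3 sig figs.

−30.6 kJ/mol

The standard cell potential is +0.778 − (+0.513) = +0.265 V, with n = 1 electron in the balanced equation.
Q = ([Fe²⁺(aq)]·[Cu⁺(aq)]) / [Fe³⁺(aq)] = 0.132, so log Q = −0.879 and E = +0.265 − (0.0592/1)(−0.879) = +0.3170 V.
Then ΔG = −nFE = −1 × 96485 × +0.3170 J/mol = −30.6 kJ/mol.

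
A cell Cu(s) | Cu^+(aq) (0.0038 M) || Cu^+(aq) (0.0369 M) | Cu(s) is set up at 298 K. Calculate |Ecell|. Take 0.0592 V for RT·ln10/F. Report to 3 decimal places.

0.058 V

For a concentration cell E°cell = 0, since both electrodes use the same couple.
The compartment with the higher Cu^+(aq) concentration (0.0369 M) acts as the cathode; ions are reduced there and produced at the dilute (0.0038 M) anode.
With n = 1, Ecell = −(0.0592/1)·log([dilute]/[conc]) = −(0.0592/1)·log(0.0038/0.0369) = +0.058 V.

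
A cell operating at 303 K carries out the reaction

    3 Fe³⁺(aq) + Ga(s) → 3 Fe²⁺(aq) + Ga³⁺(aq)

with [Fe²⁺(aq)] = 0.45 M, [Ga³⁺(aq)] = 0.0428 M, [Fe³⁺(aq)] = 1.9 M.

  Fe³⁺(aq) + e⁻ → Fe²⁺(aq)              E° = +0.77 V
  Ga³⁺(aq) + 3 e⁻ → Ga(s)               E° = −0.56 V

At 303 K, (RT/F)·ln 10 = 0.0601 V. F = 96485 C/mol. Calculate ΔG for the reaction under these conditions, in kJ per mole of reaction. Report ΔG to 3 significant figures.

−404 kJ/mol

With Fe³⁺/Fe²⁺ reduced at the cathode, E°cell = +0.77 − (−0.56) = +1.33 V and n = 3.
Here Q = ([Fe²⁺(aq)]^3·[Ga³⁺(aq)]) / [Fe³⁺(aq)]^3 = 0.000569 (log Q = −3.245), giving E = +1.33 − (0.0601/3)·(−3.245) = +1.3950 V.
ΔG = −nFE = −(3)(96485)(+1.3950) J/mol = −404 kJ/mol.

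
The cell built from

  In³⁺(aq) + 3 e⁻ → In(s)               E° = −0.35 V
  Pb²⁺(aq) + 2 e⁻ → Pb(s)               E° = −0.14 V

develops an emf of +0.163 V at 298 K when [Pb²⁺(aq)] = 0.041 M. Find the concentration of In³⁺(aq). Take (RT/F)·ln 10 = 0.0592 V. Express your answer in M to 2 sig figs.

Pb²⁺/Pb is the cathode (higher E°); E°cell = −0.14 − (−0.35) = +0.21 V with n = 6.
Since E = E° − (0.0592/n)·log Q, log Q = n(E° − E)/0.0592 = 4.764.
Balancing electrons gives 3 Pb²⁺(aq) + 2 In(s) → 3 Pb(s) + 2 In³⁺(aq); thus Q = [In³⁺(aq)]^2 / [Pb²⁺(aq)]^3.
Substituting the known concentrations and solving, log [In³⁺(aq)] = 0.301 and [In³⁺(aq)] = 2.0 M.

2.0 M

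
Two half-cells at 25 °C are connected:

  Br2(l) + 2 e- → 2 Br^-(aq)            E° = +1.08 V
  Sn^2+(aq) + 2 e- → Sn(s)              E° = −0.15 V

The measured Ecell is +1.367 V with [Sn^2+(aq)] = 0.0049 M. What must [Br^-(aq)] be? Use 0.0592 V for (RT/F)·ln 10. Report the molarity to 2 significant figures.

0.069 M

The Br₂/Br⁻ couple has the larger reduction potential, so it is the cathode: E°cell = +1.08 − (−0.15) = +1.23 V and n = 2.
Rearranging E = E° − (0.0592/n)·log Q gives log Q = 2(+1.23 − (+1.367))/0.0592 = −4.628.
For Br2(l) + Sn(s) → 2 Br^-(aq) + Sn^2+(aq), the reaction quotient is Q = [Br^-(aq)]^2·[Sn^2+(aq)].
Solving for the unknown gives log [Br^-(aq)] = −1.159, so [Br^-(aq)] ≈ 0.069 M.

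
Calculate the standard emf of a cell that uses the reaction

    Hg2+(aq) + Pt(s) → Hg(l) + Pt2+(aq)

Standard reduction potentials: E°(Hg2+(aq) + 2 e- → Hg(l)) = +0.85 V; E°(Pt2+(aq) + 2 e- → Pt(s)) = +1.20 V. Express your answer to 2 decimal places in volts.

−0.35 V

Hg2+(aq) gains electrons, so the Hg²⁺/Hg couple is the cathode; the Pt²⁺/Pt couple is the anode.
E°cell = E°(cathode) − E°(anode) = +0.85 − (+1.20) = −0.35 V.
The negative E°cell means the reaction is non-spontaneous in the direction written.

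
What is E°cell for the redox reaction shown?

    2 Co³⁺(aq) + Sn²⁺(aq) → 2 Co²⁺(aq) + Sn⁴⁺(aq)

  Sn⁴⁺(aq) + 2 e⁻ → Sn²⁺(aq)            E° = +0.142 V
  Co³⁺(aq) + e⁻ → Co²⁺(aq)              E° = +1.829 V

Co³⁺(aq) gains electrons, so the Co³⁺/Co²⁺ couple is the cathode; the Sn⁴⁺/Sn²⁺ couple is the anode.
E°cell = E°(cathode) − E°(anode) = +1.829 − (+0.142) = +1.687 V.
The positive value indicates the reaction is spontaneous as written.

+1.687 V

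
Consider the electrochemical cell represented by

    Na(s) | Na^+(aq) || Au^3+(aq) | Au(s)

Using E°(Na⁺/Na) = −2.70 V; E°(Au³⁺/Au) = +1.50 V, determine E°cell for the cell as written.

By convention the left-hand electrode in cell notation is the anode (oxidation) and the right-hand electrode is the cathode (reduction).
E°cell = E°(right) − E°(left) = +1.50 − (−2.70) = +4.20 V.

+4.20 V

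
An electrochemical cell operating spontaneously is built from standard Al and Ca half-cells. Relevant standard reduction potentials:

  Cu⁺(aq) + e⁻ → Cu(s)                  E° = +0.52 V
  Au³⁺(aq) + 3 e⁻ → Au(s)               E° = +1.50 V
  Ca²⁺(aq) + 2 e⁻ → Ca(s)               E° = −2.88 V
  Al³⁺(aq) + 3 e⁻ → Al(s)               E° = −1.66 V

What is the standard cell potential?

The Al³⁺/Al couple has the higher E°, so Al ion is reduced (cathode) and Ca is oxidized (anode).
E°cell = E°(cathode) − E°(anode) = −1.66 − (−2.88) = +1.22 V.

+1.22 V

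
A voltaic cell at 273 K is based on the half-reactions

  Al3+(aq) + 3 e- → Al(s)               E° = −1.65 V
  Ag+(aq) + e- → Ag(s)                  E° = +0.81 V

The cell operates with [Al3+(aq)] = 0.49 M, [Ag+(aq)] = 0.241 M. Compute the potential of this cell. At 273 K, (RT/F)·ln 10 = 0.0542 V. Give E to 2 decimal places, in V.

Ag⁺/Ag is reduced (cathode, E° = +0.81 V) and Al³⁺/Al is oxidized (anode).
The standard potential is +0.81 − (−1.65) = +2.46 V and the balanced reaction transfers n = 3 electrons.
For the overall reaction 3 Ag+(aq) + Al(s) → 3 Ag(s) + Al3+(aq), Q = [Al3+(aq)] / [Ag+(aq)]^3 = 35, giving log Q = 1.544.
By the Nernst equation, E = +2.46 − (0.0542/3)·(1.544) = +2.43 V.

+2.43 V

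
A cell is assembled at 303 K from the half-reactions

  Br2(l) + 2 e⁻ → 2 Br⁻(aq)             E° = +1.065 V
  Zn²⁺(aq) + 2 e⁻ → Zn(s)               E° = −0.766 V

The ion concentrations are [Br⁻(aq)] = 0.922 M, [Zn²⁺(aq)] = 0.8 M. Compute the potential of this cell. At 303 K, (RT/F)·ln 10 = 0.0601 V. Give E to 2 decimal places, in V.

+1.84 V

Br₂/Br⁻ is reduced (cathode, E° = +1.065 V) and Zn²⁺/Zn is oxidized (anode).
The standard potential is +1.065 − (−0.766) = +1.831 V and the balanced reaction transfers n = 2 electrons.
For the overall reaction Br2(l) + Zn(s) → 2 Br⁻(aq) + Zn²⁺(aq), Q = [Br⁻(aq)]^2·[Zn²⁺(aq)] = 0.68, giving log Q = −0.167.
E = E° − (0.0601/n)·log Q = +1.831 − (0.0601/2)(−0.167) = +1.84 V.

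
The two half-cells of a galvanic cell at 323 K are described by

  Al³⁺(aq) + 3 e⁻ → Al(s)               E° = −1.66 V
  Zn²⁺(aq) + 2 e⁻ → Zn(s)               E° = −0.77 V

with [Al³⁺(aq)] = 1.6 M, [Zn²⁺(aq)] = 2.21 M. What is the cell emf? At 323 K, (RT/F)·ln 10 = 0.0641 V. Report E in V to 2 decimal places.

Since E°(Zn²⁺/Zn) > E°(Al³⁺/Al), Zn²⁺/Zn serves as the cathode.
The standard potential is −0.77 − (−1.66) = +0.89 V and the balanced reaction transfers n = 6 electrons.
The balanced reaction is 3 Zn²⁺(aq) + 2 Al(s) → 3 Zn(s) + 2 Al³⁺(aq), so Q = [Al³⁺(aq)]^2 / [Zn²⁺(aq)]^3 = 0.237 and log Q = −0.625.
By the Nernst equation, E = +0.89 − (0.0641/6)·(−0.625) = +0.90 V.

+0.90 V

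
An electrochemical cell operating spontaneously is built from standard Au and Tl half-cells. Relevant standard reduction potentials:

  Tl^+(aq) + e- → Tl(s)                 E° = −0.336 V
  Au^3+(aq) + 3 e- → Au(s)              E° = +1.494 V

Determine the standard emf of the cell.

+1.830 V

Of the two couples in this cell, the one with the more positive reduction potential is reduced at the cathode: here that is Au³⁺/Au (+1.494 V); Tl⁺/Tl (−0.336 V) is the anode.
E°cell = E°(cathode) − E°(anode) = +1.494 − (−0.336) = +1.830 V.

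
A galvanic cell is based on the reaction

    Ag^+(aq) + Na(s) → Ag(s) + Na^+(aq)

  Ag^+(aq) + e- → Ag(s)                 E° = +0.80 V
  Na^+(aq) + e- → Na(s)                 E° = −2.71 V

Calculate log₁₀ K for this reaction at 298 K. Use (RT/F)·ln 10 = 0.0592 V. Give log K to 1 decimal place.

log K = 59.3

The Ag⁺/Ag couple is reduced (cathode); E°cell = +0.80 − (−2.71) = +3.51 V with n = 1.
At equilibrium E = 0, so log K = nE°cell / 0.0592 = (1)(+3.51) / 0.0592 = 59.3.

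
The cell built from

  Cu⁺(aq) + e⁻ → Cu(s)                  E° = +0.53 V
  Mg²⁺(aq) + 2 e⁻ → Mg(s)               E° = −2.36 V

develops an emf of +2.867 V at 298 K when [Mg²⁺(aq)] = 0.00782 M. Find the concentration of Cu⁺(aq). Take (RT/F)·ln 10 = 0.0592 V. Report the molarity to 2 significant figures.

The Cu⁺/Cu couple has the larger reduction potential, so it is the cathode: E°cell = +0.53 − (−2.36) = +2.89 V and n = 2.
From the Nernst equation, log Q = n(E° − E)/0.0592 = 2·(+2.89 − (+2.867))/0.0592 = 0.777.
The balanced reaction is 2 Cu⁺(aq) + Mg(s) → 2 Cu(s) + Mg²⁺(aq), so Q = [Mg²⁺(aq)] / [Cu⁺(aq)]^2.
Solving for the unknown gives log [Cu⁺(aq)] = −1.442, so [Cu⁺(aq)] ≈ 0.036 M.

0.036 M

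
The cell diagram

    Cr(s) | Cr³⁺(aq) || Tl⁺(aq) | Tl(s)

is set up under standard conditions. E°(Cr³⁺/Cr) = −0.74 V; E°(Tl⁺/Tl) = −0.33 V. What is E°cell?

+0.41 V

By convention the left-hand electrode in cell notation is the anode (oxidation) and the right-hand electrode is the cathode (reduction).
E°cell = E°(right) − E°(left) = −0.33 − (−0.74) = +0.41 V.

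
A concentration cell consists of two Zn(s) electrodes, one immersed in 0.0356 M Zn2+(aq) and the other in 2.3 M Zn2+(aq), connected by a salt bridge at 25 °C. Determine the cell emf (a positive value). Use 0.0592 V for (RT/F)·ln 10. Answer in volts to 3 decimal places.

For a concentration cell E°cell = 0, since both electrodes use the same couple.
The compartment with the higher Zn2+(aq) concentration (2.3 M) acts as the cathode; ions are reduced there and produced at the dilute (0.0356 M) anode.
With n = 2, Ecell = −(0.0592/2)·log([dilute]/[conc]) = −(0.0592/2)·log(0.0356/2.3) = +0.054 V.

0.054 V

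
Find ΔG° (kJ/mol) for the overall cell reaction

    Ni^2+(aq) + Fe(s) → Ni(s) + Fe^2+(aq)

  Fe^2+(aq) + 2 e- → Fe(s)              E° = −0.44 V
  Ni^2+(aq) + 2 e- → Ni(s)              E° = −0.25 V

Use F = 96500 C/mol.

−36.7 kJ/mol

In the reaction as written Ni^2+(aq) is reduced, so the Ni²⁺/Ni couple is the cathode and Fe²⁺/Fe is the anode.
E°cell = −0.25 − (−0.44) = +0.19 V; balancing electrons gives n = 2.
ΔG° = −nFE°cell = −(2)(96500)(+0.19) J/mol = −36.7 kJ/mol.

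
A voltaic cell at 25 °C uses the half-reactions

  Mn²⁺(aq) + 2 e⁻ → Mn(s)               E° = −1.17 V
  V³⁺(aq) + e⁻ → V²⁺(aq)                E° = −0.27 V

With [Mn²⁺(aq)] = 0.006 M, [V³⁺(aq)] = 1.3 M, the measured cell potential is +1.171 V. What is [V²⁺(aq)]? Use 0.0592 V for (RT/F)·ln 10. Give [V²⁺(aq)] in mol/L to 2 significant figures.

The V³⁺/V²⁺ couple has the larger reduction potential, so it is the cathode: E°cell = −0.27 − (−1.17) = +0.90 V and n = 2.
Since E = E° − (0.0592/n)·log Q, log Q = n(E° − E)/0.0592 = −9.155.
For 2 V³⁺(aq) + Mn(s) → 2 V²⁺(aq) + Mn²⁺(aq), the reaction quotient is Q = ([V²⁺(aq)]^2·[Mn²⁺(aq)]) / [V³⁺(aq)]^2.
Substituting the known concentrations and solving, log [V²⁺(aq)] = −3.353 and [V²⁺(aq)] = 0.00044 M.

0.00044 M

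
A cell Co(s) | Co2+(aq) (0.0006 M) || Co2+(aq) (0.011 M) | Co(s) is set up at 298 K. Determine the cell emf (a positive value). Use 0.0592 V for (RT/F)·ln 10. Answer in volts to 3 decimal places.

0.037 V

For a concentration cell E°cell = 0, since both electrodes use the same couple.
The compartment with the higher Co2+(aq) concentration (0.011 M) acts as the cathode; ions are reduced there and produced at the dilute (0.0006 M) anode.
With n = 2, Ecell = −(0.0592/2)·log([dilute]/[conc]) = −(0.0592/2)·log(0.0006/0.011) = +0.037 V.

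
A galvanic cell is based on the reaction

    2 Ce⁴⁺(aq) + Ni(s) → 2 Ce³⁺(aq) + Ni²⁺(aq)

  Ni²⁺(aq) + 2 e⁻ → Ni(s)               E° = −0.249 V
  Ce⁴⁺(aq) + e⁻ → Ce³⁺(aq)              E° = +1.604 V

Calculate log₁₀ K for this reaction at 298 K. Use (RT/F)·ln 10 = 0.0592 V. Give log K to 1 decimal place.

The Ce⁴⁺/Ce³⁺ couple is reduced (cathode); E°cell = +1.604 − (−0.249) = +1.853 V with n = 2.
At equilibrium E = 0, so log K = nE°cell / 0.0592 = (2)(+1.853) / 0.0592 = 62.6.

log K = 62.6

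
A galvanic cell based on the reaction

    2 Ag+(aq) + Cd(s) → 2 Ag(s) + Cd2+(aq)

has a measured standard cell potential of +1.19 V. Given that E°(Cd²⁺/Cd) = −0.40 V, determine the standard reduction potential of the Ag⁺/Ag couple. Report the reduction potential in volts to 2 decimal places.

+0.79 V

In the reaction as written the Ag⁺/Ag couple is reduced (cathode) and Cd²⁺/Cd is oxidized (anode), so E°cell = E°(Ag⁺/Ag) − E°(Cd²⁺/Cd).
E°(Ag⁺/Ag) = E°cell + E°(anode) = +1.19 + (−0.40) = +0.79 V.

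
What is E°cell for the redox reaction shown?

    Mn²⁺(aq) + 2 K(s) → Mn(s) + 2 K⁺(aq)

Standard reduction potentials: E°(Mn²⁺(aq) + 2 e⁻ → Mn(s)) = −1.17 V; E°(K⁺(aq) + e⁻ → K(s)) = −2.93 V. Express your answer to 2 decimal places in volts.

Mn²⁺(aq) gains electrons, so the Mn²⁺/Mn couple is the cathode; the K⁺/K couple is the anode.
E°cell = E°(cathode) − E°(anode) = −1.17 − (−2.93) = +1.76 V.

+1.76 V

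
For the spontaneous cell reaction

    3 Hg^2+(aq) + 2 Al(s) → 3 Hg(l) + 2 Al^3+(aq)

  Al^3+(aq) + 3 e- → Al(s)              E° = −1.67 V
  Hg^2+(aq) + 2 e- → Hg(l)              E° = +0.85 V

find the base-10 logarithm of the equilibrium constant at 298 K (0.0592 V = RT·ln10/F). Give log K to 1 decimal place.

The Hg²⁺/Hg couple is reduced (cathode); E°cell = +0.85 − (−1.67) = +2.52 V with n = 6.
At equilibrium E = 0, so log K = nE°cell / 0.0592 = (6)(+2.52) / 0.0592 = 255.4.

log K = 255.4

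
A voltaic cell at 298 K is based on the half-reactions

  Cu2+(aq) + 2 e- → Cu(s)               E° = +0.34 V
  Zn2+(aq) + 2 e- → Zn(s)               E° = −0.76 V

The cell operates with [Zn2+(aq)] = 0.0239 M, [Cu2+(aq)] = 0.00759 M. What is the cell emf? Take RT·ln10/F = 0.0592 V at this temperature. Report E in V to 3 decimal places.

+1.085 V

Cu²⁺/Cu is reduced (cathode, E° = +0.34 V) and Zn²⁺/Zn is oxidized (anode).
E°cell = E°cat − E°an = +0.34 − (−0.76) = +1.10 V; n = 2.
Balancing gives Cu2+(aq) + Zn(s) → Cu(s) + Zn2+(aq); hence Q = [Zn2+(aq)] / [Cu2+(aq)] = 3.15 (log Q = 0.498).
Applying E = E° − (RT ln10/nF)·log Q gives +1.10 − (0.0592/2)(0.498) = +1.085 V.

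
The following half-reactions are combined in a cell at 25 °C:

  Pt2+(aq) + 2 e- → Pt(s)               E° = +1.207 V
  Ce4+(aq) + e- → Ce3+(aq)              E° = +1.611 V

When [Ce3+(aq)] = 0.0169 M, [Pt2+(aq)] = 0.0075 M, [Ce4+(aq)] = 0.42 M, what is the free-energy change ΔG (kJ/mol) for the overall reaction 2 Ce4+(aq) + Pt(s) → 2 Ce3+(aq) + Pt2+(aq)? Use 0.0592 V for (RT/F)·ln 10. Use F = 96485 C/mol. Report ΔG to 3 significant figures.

The standard cell potential is +1.611 − (+1.207) = +0.404 V, with n = 2 electrons in the balanced equation.
Q = ([Ce3+(aq)]^2·[Pt2+(aq)]) / [Ce4+(aq)]^2 = 1.21×10^−5, so log Q = −4.916 and E = +0.404 − (0.0592/2)(−4.916) = +0.5495 V.
Finally ΔG = −nFE = −(2)(96485 C/mol)(+0.5495 V) = −106 kJ/mol.

−106 kJ/mol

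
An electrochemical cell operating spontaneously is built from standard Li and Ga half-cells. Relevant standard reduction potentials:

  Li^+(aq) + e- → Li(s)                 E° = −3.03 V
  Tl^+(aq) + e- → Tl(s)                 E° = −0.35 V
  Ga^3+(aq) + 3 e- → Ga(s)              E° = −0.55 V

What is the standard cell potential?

+2.48 V

Of the two couples in this cell, the one with the more positive reduction potential is reduced at the cathode: here that is Ga³⁺/Ga (−0.55 V); Li⁺/Li (−3.03 V) is the anode.
E°cell = E°(cathode) − E°(anode) = −0.55 − (−3.03) = +2.48 V.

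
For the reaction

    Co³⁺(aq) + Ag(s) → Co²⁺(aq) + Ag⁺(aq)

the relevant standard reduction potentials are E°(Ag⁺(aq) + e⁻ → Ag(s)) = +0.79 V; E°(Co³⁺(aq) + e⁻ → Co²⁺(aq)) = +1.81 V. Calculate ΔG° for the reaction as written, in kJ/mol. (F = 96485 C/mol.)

−98.4 kJ/mol

In the reaction as written Co³⁺(aq) is reduced, so the Co³⁺/Co²⁺ couple is the cathode and Ag⁺/Ag is the anode.
E°cell = +1.81 − (+0.79) = +1.02 V; balancing electrons gives n = 1.
ΔG° = −nFE°cell = −(1)(96485)(+1.02) J/mol = −98.4 kJ/mol.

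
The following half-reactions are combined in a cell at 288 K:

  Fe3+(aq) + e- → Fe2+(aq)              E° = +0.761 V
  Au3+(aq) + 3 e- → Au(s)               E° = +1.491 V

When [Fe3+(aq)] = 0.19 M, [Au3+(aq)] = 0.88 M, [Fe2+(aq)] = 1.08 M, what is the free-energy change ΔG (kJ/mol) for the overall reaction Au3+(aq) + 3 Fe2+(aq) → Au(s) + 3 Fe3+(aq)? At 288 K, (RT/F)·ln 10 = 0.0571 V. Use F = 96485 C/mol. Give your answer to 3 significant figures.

With Au³⁺/Au reduced at the cathode, E°cell = +1.491 − (+0.761) = +0.730 V and n = 3.
The reaction quotient is [Fe3+(aq)]^3 / ([Au3+(aq)]·[Fe2+(aq)]^3) = 0.00619; by Nernst, E = +0.730 − (0.0571/3)(−2.208) = +0.7720 V.
Finally ΔG = −nFE = −(3)(96485 C/mol)(+0.7720 V) = −223 kJ/mol.

−223 kJ/mol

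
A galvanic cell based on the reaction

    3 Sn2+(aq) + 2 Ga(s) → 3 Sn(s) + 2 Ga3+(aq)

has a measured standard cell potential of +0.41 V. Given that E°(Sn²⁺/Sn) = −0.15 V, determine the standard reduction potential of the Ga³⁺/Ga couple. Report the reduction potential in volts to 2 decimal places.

−0.56 V

In the reaction as written the Sn²⁺/Sn couple is reduced (cathode) and Ga³⁺/Ga is oxidized (anode), so E°cell = E°(Sn²⁺/Sn) − E°(Ga³⁺/Ga).
E°(Ga³⁺/Ga) = E°(cathode) − E°cell = −0.15 − (+0.41) = −0.56 V.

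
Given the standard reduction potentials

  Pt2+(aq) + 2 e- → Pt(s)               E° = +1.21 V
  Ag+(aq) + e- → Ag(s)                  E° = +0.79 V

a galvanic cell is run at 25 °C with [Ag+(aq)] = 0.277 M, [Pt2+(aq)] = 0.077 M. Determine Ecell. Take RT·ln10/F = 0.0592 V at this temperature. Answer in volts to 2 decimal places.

+0.42 V

Pt²⁺/Pt is reduced (cathode, E° = +1.21 V) and Ag⁺/Ag is oxidized (anode).
The standard potential is +1.21 − (+0.79) = +0.42 V and the balanced reaction transfers n = 2 electrons.
The balanced reaction is Pt2+(aq) + 2 Ag(s) → Pt(s) + 2 Ag+(aq), so Q = [Ag+(aq)]^2 / [Pt2+(aq)] = 0.996 and log Q = −0.002.
By the Nernst equation, E = +0.42 − (0.0592/2)·(−0.002) = +0.42 V.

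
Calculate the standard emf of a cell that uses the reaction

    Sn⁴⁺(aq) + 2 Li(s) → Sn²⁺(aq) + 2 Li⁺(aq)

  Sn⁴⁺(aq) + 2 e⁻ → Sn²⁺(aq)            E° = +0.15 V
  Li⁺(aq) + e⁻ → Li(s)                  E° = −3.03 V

+3.18 V

In the reaction as written, Sn⁴⁺(aq) is reduced (cathode) and Li⁺(aq) is produced by oxidation at the anode.
E°cell = E°(cathode) − E°(anode) = +0.15 − (−3.03) = +3.18 V.
The positive value indicates the reaction is spontaneous as written.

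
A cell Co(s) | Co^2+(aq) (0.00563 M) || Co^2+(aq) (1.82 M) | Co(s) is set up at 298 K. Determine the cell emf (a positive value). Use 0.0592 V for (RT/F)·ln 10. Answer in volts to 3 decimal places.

0.074 V

For a concentration cell E°cell = 0, since both electrodes use the same couple.
The compartment with the higher Co^2+(aq) concentration (1.82 M) acts as the cathode; ions are reduced there and produced at the dilute (0.00563 M) anode.
With n = 2, Ecell = −(0.0592/2)·log([dilute]/[conc]) = −(0.0592/2)·log(0.00563/1.82) = +0.074 V.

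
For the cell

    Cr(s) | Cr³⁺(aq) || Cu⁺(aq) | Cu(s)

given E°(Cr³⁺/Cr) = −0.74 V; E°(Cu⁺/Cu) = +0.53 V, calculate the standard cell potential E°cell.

By convention the left-hand electrode in cell notation is the anode (oxidation) and the right-hand electrode is the cathode (reduction).
E°cell = E°(right) − E°(left) = +0.53 − (−0.74) = +1.27 V.

+1.27 V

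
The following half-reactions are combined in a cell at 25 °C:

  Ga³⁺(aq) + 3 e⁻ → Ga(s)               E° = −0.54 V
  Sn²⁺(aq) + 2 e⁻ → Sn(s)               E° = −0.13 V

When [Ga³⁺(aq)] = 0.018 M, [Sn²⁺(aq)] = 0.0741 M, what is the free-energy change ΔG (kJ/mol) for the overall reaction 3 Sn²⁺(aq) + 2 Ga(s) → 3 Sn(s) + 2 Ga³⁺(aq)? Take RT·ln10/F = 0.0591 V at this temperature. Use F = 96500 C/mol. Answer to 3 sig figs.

With Sn²⁺/Sn reduced at the cathode, E°cell = −0.13 − (−0.54) = +0.41 V and n = 6.
Q = [Ga³⁺(aq)]^2 / [Sn²⁺(aq)]^3 = 0.796, so log Q = −0.099 and E = +0.41 − (0.0591/6)(−0.099) = +0.4110 V.
Finally ΔG = −nFE = −(6)(96500 C/mol)(+0.4110 V) = −238 kJ/mol.

−238 kJ/mol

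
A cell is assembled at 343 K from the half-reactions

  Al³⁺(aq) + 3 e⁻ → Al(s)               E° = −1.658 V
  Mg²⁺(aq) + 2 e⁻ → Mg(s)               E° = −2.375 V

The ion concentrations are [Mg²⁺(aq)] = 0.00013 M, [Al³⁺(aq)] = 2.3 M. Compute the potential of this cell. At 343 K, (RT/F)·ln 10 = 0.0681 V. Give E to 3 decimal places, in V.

+0.858 V

Al³⁺/Al is reduced (cathode, E° = −1.658 V) and Mg²⁺/Mg is oxidized (anode).
E°cell = −1.658 − (−2.375) = +0.717 V, with n = 6 electrons transferred.
The balanced reaction is 2 Al³⁺(aq) + 3 Mg(s) → 2 Al(s) + 3 Mg²⁺(aq), so Q = [Mg²⁺(aq)]^3 / [Al³⁺(aq)]^2 = 4.15×10^−13 and log Q = −12.382.
E = E° − (0.0681/n)·log Q = +0.717 − (0.0681/6)(−12.382) = +0.858 V.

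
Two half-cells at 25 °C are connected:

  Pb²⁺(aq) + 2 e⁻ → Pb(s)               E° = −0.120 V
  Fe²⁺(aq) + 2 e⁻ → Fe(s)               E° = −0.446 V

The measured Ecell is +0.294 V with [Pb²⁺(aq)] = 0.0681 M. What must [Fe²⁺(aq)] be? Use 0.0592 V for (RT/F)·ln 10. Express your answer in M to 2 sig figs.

The Pb²⁺/Pb couple has the larger reduction potential, so it is the cathode: E°cell = −0.120 − (−0.446) = +0.326 V and n = 2.
Rearranging E = E° − (0.0592/n)·log Q gives log Q = 2(+0.326 − (+0.294))/0.0592 = 1.081.
The balanced reaction is Pb²⁺(aq) + Fe(s) → Pb(s) + Fe²⁺(aq), so Q = [Fe²⁺(aq)] / [Pb²⁺(aq)].
Isolating [Fe²⁺(aq)] in Q = 10^{1.081} yields log [Fe²⁺(aq)] = −0.086, i.e. 0.82 M.

0.82 M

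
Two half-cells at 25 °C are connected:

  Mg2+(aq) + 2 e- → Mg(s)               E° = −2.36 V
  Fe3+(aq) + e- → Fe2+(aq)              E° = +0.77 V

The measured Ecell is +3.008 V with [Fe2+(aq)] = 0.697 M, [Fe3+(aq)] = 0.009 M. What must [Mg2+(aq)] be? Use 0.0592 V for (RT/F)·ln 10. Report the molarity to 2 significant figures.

Fe³⁺/Fe²⁺ is the cathode (higher E°); E°cell = +0.77 − (−2.36) = +3.13 V with n = 2.
From the Nernst equation, log Q = n(E° − E)/0.0592 = 2·(+3.13 − (+3.008))/0.0592 = 4.122.
Balancing electrons gives 2 Fe3+(aq) + Mg(s) → 2 Fe2+(aq) + Mg2+(aq); thus Q = ([Fe2+(aq)]^2·[Mg2+(aq)]) / [Fe3+(aq)]^2.
Substituting the known concentrations and solving, log [Mg2+(aq)] = 0.344 and [Mg2+(aq)] = 2.2 M.

2.2 M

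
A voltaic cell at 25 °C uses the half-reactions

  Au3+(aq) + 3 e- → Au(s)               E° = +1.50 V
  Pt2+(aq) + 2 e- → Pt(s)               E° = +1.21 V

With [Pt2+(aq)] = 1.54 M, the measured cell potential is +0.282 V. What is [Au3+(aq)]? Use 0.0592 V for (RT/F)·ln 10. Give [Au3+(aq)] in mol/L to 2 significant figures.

With Au³⁺/Au at the cathode and Pt²⁺/Pt at the anode, E°cell = +1.50 − (+1.21) = +0.29 V (n = 6).
Rearranging E = E° − (0.0592/n)·log Q gives log Q = 6(+0.29 − (+0.282))/0.0592 = 0.811.
Balancing electrons gives 2 Au3+(aq) + 3 Pt(s) → 2 Au(s) + 3 Pt2+(aq); thus Q = [Pt2+(aq)]^3 / [Au3+(aq)]^2.
Substituting the known concentrations and solving, log [Au3+(aq)] = −0.124 and [Au3+(aq)] = 0.75 M.

0.75 M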